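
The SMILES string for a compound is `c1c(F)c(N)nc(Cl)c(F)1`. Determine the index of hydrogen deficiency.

4

Atom tally by fragment:
  pyridine ring core → C:5 H:5 N:1
  (− 4 ring H displaced by substituents)
  + F → F:1
  + NH2 → N:1 H:2
  + Cl → Cl:1
  + F → F:1
Element totals:
  C: 5
  H: 3
  Cl: 1
  F: 2
  N: 2
Molecular formula: C5H3ClF2N2.
DoU = (2C + 2 + N − H − X) / 2 = (2·5 + 2 + 2 − 3 − 3) / 2 = 4.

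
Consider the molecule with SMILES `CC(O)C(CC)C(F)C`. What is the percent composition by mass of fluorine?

Atom tally by fragment:
  CH3 → C:1 H:3
  CH(OH) → C:1 H:2 O:1
  CH(C2H5) → C:3 H:6
  CH(F) → C:1 H:1 F:1
  CH3 → C:1 H:3
Element totals:
  C: 7
  H: 15
  F: 1
  O: 1
Molecular formula: C7H15FO.
Molar mass = 134.194 g/mol.
Mass from F: 1 × 18.998 = 18.998 g/mol.
%F = 18.998 / 134.194 × 100 = 14.16%.

14.16%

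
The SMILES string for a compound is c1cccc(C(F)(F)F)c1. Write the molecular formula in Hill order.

Atom tally by fragment:
  benzene ring core → C:6 H:6
  (− 1 ring H displaced by substituents)
  + CF3 → C:1 F:3
Element totals:
  C: 7
  H: 5
  F: 3

C7H5F3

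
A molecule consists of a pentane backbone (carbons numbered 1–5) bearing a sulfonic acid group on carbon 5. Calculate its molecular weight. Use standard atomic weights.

Atom tally by fragment:
  CH3 → C:1 H:3
  CH2 → C:1 H:2
  CH2 → C:1 H:2
  CH2 → C:1 H:2
  CH2SO3H → C:1 H:3 S:1 O:3
Element totals:
  C: 5
  H: 12
  O: 3
  S: 1
Molecular formula: C5H12O3S.
  M = 5(12.011) + 12(1.008) + 3(15.999) + 32.06
    = 60.055 + 12.096 + 47.997 + 32.060 = 152.208

152.21 g/mol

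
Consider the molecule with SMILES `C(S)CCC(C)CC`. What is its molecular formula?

Atom tally by fragment:
  HSCH2 → C:1 H:3 S:1
  CH2 → C:1 H:2
  CH2 → C:1 H:2
  CH(CH3) → C:2 H:4
  CH2 → C:1 H:2
  CH3 → C:1 H:3
Element totals:
  C: 7
  H: 16
  S: 1

C7H16S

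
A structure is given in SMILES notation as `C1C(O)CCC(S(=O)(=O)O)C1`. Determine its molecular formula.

Atom tally by fragment:
  cyclohexane ring core → C:6 H:12
  (− 2 ring H displaced by substituents)
  + OH → O:1 H:1
  + SO3H → S:1 O:3 H:1
Element totals:
  C: 6
  H: 12
  O: 4
  S: 1

C6H12O4S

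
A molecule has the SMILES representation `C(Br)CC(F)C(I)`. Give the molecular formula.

Atom tally by fragment:
  BrCH2 → C:1 H:2 Br:1
  CH2 → C:1 H:2
  CH(F) → C:1 H:1 F:1
  CH2I → C:1 H:2 I:1
Element totals:
  C: 4
  H: 7
  Br: 1
  F: 1
  I: 1

C4H7BrFI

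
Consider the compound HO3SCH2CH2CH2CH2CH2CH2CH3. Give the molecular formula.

C7H16O3S

Element totals:
  C: 7
  H: 16
  O: 3
  S: 1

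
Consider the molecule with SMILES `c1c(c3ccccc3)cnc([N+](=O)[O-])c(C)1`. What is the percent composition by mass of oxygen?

14.94%

Atom tally by fragment:
  pyridine ring core → C:5 H:5 N:1
  (− 3 ring H displaced by substituents)
  + C6H5 → C:6 H:5
  + NO2 → N:1 O:2
  + CH3 → C:1 H:3
Element totals:
  C: 12
  H: 10
  N: 2
  O: 2
Molecular formula: C12H10N2O2.
Molar mass = 214.224 g/mol.
Mass from O: 2 × 15.999 = 31.998 g/mol.
%O = 31.998 / 214.224 × 100 = 14.94%.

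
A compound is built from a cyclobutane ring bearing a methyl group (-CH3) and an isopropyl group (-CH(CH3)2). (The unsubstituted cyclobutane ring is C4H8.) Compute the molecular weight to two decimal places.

Atom tally by fragment:
  cyclobutane ring core → C:4 H:8
  (− 2 ring H displaced by substituents)
  + CH3 → C:1 H:3
  + CH(CH3)2 → C:3 H:7
Element totals:
  C: 8
  H: 16
Molecular formula: C8H16.
  M = 8(12.011) + 16(1.008)
    = 96.088 + 16.128 = 112.216

112.22 g/mol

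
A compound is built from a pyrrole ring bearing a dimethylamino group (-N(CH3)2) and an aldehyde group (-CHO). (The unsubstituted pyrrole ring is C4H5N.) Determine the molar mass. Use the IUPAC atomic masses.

Atom tally by fragment:
  pyrrole ring core → C:4 H:5 N:1
  (− 2 ring H displaced by substituents)
  + N(CH3)2 → N:1 C:2 H:6
  + CHO → C:1 H:1 O:1
Element totals:
  C: 7
  H: 10
  N: 2
  O: 1
Molecular formula: C7H10N2O.
  M = 7(12.011) + 10(1.008) + 2(14.007) + 15.999
    = 84.077 + 10.080 + 28.014 + 15.999 = 138.170

138.17 g/mol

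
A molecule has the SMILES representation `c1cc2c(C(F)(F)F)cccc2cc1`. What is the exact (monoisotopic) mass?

Atom tally by fragment:
  naphthalene ring system core → C:10 H:8
  (− 1 ring H displaced by substituents)
  + CF3 → C:1 F:3
Element totals:
  C: 11
  H: 7
  F: 3
Molecular formula: C11H7F3.
  M = 11(12.0) + 7(1.007825) + 3(18.998403)
    = 132.000000 + 7.054775 + 56.995209 = 196.049984

196.0500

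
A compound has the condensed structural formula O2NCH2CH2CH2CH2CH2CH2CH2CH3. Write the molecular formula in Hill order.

Atom tally by fragment:
  O2NCH2 → C:1 H:2 N:1 O:2
  CH2 → C:1 H:2
  CH2 → C:1 H:2
  CH2 → C:1 H:2
  CH2 → C:1 H:2
  CH2 → C:1 H:2
  CH2 → C:1 H:2
  CH3 → C:1 H:3
Element totals:
  C: 8
  H: 17
  N: 1
  O: 2

C8H17NO2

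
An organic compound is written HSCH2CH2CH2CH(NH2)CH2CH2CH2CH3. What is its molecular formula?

C8H19NS

Atom tally by fragment:
  HSCH2 → C:1 H:3 S:1
  CH2 → C:1 H:2
  CH2 → C:1 H:2
  CH(NH2) → C:1 H:3 N:1
  CH2 → C:1 H:2
  CH2 → C:1 H:2
  CH2 → C:1 H:2
  CH3 → C:1 H:3
Element totals:
  C: 8
  H: 19
  N: 1
  S: 1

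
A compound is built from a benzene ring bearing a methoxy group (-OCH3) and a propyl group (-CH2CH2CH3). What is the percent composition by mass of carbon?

Atom tally by fragment:
  benzene ring core → C:6 H:6
  (− 2 ring H displaced by substituents)
  + OCH3 → C:1 H:3 O:1
  + CH2CH2CH3 → C:3 H:7
Element totals:
  C: 10
  H: 14
  O: 1
Molecular formula: C10H14O.
Molar mass = 150.221 g/mol.
Mass from C: 10 × 12.011 = 120.110 g/mol.
%C = 120.110 / 150.221 × 100 = 79.96%.

79.96%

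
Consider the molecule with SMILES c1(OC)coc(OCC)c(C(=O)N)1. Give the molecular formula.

C8H11NO4

Atom tally by fragment:
  furan ring core → C:4 H:4 O:1
  (− 3 ring H displaced by substituents)
  + OCH3 → C:1 H:3 O:1
  + OC2H5 → C:2 H:5 O:1
  + CONH2 → C:1 H:2 O:1 N:1
Element totals:
  C: 8
  H: 11
  N: 1
  O: 4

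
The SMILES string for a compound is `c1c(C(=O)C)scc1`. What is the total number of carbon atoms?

6

Atom tally by fragment:
  thiophene ring core → C:4 H:4 S:1
  (− 1 ring H displaced by substituents)
  + COCH3 → C:2 H:3 O:1
Element totals:
  C: 6
  H: 6
  O: 1
  S: 1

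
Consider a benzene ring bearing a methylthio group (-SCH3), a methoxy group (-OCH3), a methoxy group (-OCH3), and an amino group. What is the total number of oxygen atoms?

Atom tally by fragment:
  benzene ring core → C:6 H:6
  (− 4 ring H displaced by substituents)
  + SCH3 → C:1 H:3 S:1
  + OCH3 → C:1 H:3 O:1
  + OCH3 → C:1 H:3 O:1
  + NH2 → N:1 H:2
Element totals:
  C: 9
  H: 13
  N: 1
  O: 2
  S: 1

2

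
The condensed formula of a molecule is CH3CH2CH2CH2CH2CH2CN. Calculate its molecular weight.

111.19 g/mol

Element totals:
  C: 7
  H: 13
  N: 1
Molecular formula: C7H13N.
  M = 7(12.011) + 13(1.008) + 14.007
    = 84.077 + 13.104 + 14.007 = 111.188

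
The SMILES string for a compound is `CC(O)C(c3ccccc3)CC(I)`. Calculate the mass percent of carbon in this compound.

Atom tally by fragment:
  CH3 → C:1 H:3
  CH(OH) → C:1 H:2 O:1
  CH(C6H5) → C:7 H:6
  CH2 → C:1 H:2
  CH2I → C:1 H:2 I:1
Element totals:
  C: 11
  H: 15
  I: 1
  O: 1
Molecular formula: C11H15IO.
Molar mass = 290.144 g/mol.
Mass from C: 11 × 12.011 = 132.121 g/mol.
%C = 132.121 / 290.144 × 100 = 45.54%.

45.54%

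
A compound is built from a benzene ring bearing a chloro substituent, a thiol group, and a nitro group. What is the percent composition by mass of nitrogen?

7.39%

Atom tally by fragment:
  benzene ring core → C:6 H:6
  (− 3 ring H displaced by substituents)
  + Cl → Cl:1
  + SH → S:1 H:1
  + NO2 → N:1 O:2
Element totals:
  C: 6
  H: 4
  Cl: 1
  N: 1
  O: 2
  S: 1
Molecular formula: C6H4ClNO2S.
Molar mass = 189.613 g/mol.
Mass from N: 1 × 14.007 = 14.007 g/mol.
%N = 14.007 / 189.613 × 100 = 7.39%.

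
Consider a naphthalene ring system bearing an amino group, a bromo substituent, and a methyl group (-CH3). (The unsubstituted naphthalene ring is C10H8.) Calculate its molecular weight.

Atom tally by fragment:
  naphthalene ring system core → C:10 H:8
  (− 3 ring H displaced by substituents)
  + NH2 → N:1 H:2
  + Br → Br:1
  + CH3 → C:1 H:3
Element totals:
  C: 11
  H: 10
  Br: 1
  N: 1
Molecular formula: C11H10BrN.
  M = 11(12.011) + 10(1.008) + 79.904 + 14.007
    = 132.121 + 10.080 + 79.904 + 14.007 = 236.112

236.11 g/mol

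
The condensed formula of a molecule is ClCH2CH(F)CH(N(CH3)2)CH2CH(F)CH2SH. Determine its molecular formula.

C8H16ClF2NS

Atom tally by fragment:
  ClCH2 → C:1 H:2 Cl:1
  CH(F) → C:1 H:1 F:1
  CH(N(CH3)2) → C:3 H:7 N:1
  CH2 → C:1 H:2
  CH(F) → C:1 H:1 F:1
  CH2SH → C:1 H:3 S:1
Element totals:
  C: 8
  H: 16
  Cl: 1
  F: 2
  N: 1
  S: 1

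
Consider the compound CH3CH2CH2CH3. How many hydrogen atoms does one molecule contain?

10

Element totals:
  C: 4
  H: 10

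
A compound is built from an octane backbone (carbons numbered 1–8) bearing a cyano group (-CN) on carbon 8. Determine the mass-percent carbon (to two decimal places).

77.63%

Atom tally by fragment:
  CH3 → C:1 H:3
  CH2 → C:1 H:2
  CH2 → C:1 H:2
  CH2 → C:1 H:2
  CH2 → C:1 H:2
  CH2 → C:1 H:2
  CH2 → C:1 H:2
  CH2CN → C:2 H:2 N:1
Element totals:
  C: 9
  H: 17
  N: 1
Molecular formula: C9H17N.
Molar mass = 139.242 g/mol.
Mass from C: 9 × 12.011 = 108.099 g/mol.
%C = 108.099 / 139.242 × 100 = 77.63%.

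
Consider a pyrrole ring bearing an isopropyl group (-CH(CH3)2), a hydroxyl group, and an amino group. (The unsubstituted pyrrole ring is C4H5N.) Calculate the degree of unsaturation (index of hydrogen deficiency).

3

Atom tally by fragment:
  pyrrole ring core → C:4 H:5 N:1
  (− 3 ring H displaced by substituents)
  + CH(CH3)2 → C:3 H:7
  + OH → O:1 H:1
  + NH2 → N:1 H:2
Element totals:
  C: 7
  H: 12
  N: 2
  O: 1
Molecular formula: C7H12N2O.
DoU = (2C + 2 + N − H − X) / 2 = (2·7 + 2 + 2 − 12 − 0) / 2 = 3.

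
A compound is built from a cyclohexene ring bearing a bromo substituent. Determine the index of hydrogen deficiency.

Atom tally by fragment:
  cyclohexene ring core → C:6 H:10
  (− 1 ring H displaced by substituents)
  + Br → Br:1
Element totals:
  C: 6
  H: 9
  Br: 1
Molecular formula: C6H9Br.
DoU = (2C + 2 + N − H − X) / 2 = (2·6 + 2 + 0 − 9 − 1) / 2 = 2.

2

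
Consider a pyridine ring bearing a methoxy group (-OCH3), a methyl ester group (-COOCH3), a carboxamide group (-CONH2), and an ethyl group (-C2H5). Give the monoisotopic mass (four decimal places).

238.0954

Atom tally by fragment:
  pyridine ring core → C:5 H:5 N:1
  (− 4 ring H displaced by substituents)
  + OCH3 → C:1 H:3 O:1
  + COOCH3 → C:2 H:3 O:2
  + CONH2 → C:1 H:2 O:1 N:1
  + C2H5 → C:2 H:5
Element totals:
  C: 11
  H: 14
  N: 2
  O: 4
Molecular formula: C11H14N2O4.
  M = 11(12.0) + 14(1.007825) + 2(14.003074) + 4(15.994915)
    = 132.000000 + 14.109550 + 28.006148 + 63.979660 = 238.095358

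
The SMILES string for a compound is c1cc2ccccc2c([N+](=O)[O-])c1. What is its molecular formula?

Atom tally by fragment:
  naphthalene ring system core → C:10 H:8
  (− 1 ring H displaced by substituents)
  + NO2 → N:1 O:2
Element totals:
  C: 10
  H: 7
  N: 1
  O: 2

C10H7NO2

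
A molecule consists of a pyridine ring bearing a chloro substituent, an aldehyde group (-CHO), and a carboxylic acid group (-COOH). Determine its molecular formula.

C7H4ClNO3

Atom tally by fragment:
  pyridine ring core → C:5 H:5 N:1
  (− 3 ring H displaced by substituents)
  + Cl → Cl:1
  + CHO → C:1 H:1 O:1
  + COOH → C:1 H:1 O:2
Element totals:
  C: 7
  H: 4
  Cl: 1
  N: 1
  O: 3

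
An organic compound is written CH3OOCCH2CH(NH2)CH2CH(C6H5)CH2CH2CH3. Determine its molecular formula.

C15H23NO2

Element totals:
  C: 15
  H: 23
  N: 1
  O: 2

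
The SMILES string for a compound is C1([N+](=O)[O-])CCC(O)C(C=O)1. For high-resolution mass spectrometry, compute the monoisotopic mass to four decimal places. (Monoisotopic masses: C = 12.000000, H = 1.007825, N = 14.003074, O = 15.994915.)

Atom tally by fragment:
  cyclopentane ring core → C:5 H:10
  (− 3 ring H displaced by substituents)
  + NO2 → N:1 O:2
  + OH → O:1 H:1
  + CHO → C:1 H:1 O:1
Element totals:
  C: 6
  H: 9
  N: 1
  O: 4
Molecular formula: C6H9NO4.
  M = 6(12.0) + 9(1.007825) + 14.003074 + 4(15.994915)
    = 72.000000 + 9.070425 + 14.003074 + 63.979660 = 159.053159

159.0532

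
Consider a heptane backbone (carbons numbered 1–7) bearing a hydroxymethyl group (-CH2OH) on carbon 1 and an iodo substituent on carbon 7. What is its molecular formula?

C8H17IO

Atom tally by fragment:
  HOCH2CH2 → C:2 H:5 O:1
  CH2 → C:1 H:2
  CH2 → C:1 H:2
  CH2 → C:1 H:2
  CH2 → C:1 H:2
  CH2 → C:1 H:2
  CH2I → C:1 H:2 I:1
Element totals:
  C: 8
  H: 17
  I: 1
  O: 1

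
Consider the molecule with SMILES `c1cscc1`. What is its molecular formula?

C4H4S

Atom tally by fragment:
  thiophene ring core → C:4 H:4 S:1
Element totals:
  C: 4
  H: 4
  S: 1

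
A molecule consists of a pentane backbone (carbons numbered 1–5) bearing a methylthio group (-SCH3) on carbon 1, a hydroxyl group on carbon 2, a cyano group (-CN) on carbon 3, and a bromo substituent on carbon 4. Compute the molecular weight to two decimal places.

238.14 g/mol

Atom tally by fragment:
  CH3SCH2 → C:2 H:5 S:1
  CH(OH) → C:1 H:2 O:1
  CH(CN) → C:2 H:1 N:1
  CH(Br) → C:1 H:1 Br:1
  CH3 → C:1 H:3
Element totals:
  C: 7
  H: 12
  Br: 1
  N: 1
  O: 1
  S: 1
Molecular formula: C7H12BrNOS.
  M = 7(12.011) + 12(1.008) + 79.904 + 14.007 + 15.999 + 32.06
    = 84.077 + 12.096 + 79.904 + 14.007 + 15.999 + 32.060 = 238.143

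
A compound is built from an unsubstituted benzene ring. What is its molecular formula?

C6H6

Atom tally by fragment:
  benzene ring core → C:6 H:6
Element totals:
  C: 6
  H: 6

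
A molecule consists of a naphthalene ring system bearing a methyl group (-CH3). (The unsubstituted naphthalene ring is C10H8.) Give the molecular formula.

C11H10

Atom tally by fragment:
  naphthalene ring system core → C:10 H:8
  (− 1 ring H displaced by substituents)
  + CH3 → C:1 H:3
Element totals:
  C: 11
  H: 10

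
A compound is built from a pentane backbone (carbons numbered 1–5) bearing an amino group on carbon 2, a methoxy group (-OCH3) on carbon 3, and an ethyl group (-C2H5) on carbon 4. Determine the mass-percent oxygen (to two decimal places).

Atom tally by fragment:
  CH3 → C:1 H:3
  CH(NH2) → C:1 H:3 N:1
  CH(OCH3) → C:2 H:4 O:1
  CH(C2H5) → C:3 H:6
  CH3 → C:1 H:3
Element totals:
  C: 8
  H: 19
  N: 1
  O: 1
Molecular formula: C8H19NO.
Molar mass = 145.246 g/mol.
Mass from O: 1 × 15.999 = 15.999 g/mol.
%O = 15.999 / 145.246 × 100 = 11.02%.

11.02%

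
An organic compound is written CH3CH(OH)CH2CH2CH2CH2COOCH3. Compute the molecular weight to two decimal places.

Atom tally by fragment:
  CH3 → C:1 H:3
  CH(OH) → C:1 H:2 O:1
  CH2 → C:1 H:2
  CH2 → C:1 H:2
  CH2 → C:1 H:2
  CH2COOCH3 → C:3 H:5 O:2
Element totals:
  C: 8
  H: 16
  O: 3
Molecular formula: C8H16O3.
  M = 8(12.011) + 16(1.008) + 3(15.999)
    = 96.088 + 16.128 + 47.997 = 160.213

160.21 g/mol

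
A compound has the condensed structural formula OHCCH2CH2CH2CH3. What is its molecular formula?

C5H10O

Element totals:
  C: 5
  H: 10
  O: 1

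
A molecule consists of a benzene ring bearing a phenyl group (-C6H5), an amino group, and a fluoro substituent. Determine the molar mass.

187.22 g/mol

Atom tally by fragment:
  benzene ring core → C:6 H:6
  (− 3 ring H displaced by substituents)
  + C6H5 → C:6 H:5
  + NH2 → N:1 H:2
  + F → F:1
Element totals:
  C: 12
  H: 10
  F: 1
  N: 1
Molecular formula: C12H10FN.
  M = 12(12.011) + 10(1.008) + 18.998 + 14.007
    = 144.132 + 10.080 + 18.998 + 14.007 = 187.217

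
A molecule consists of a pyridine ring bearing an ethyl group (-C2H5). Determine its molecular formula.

Atom tally by fragment:
  pyridine ring core → C:5 H:5 N:1
  (− 1 ring H displaced by substituents)
  + C2H5 → C:2 H:5
Element totals:
  C: 7
  H: 9
  N: 1

C7H9N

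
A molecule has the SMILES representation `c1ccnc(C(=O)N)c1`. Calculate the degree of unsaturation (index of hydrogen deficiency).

5

Atom tally by fragment:
  pyridine ring core → C:5 H:5 N:1
  (− 1 ring H displaced by substituents)
  + CONH2 → C:1 H:2 O:1 N:1
Element totals:
  C: 6
  H: 6
  N: 2
  O: 1
Molecular formula: C6H6N2O.
DoU = (2C + 2 + N − H − X) / 2 = (2·6 + 2 + 2 − 6 − 0) / 2 = 5.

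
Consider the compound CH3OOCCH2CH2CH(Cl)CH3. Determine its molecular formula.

Element totals:
  C: 6
  H: 11
  Cl: 1
  O: 2

C6H11ClO2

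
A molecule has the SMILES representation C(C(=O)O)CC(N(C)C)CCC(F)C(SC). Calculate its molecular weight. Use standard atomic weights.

251.36 g/mol

Atom tally by fragment:
  HOOCCH2 → C:2 H:3 O:2
  CH2 → C:1 H:2
  CH(N(CH3)2) → C:3 H:7 N:1
  CH2 → C:1 H:2
  CH2 → C:1 H:2
  CH(F) → C:1 H:1 F:1
  CH2SCH3 → C:2 H:5 S:1
Element totals:
  C: 11
  H: 22
  F: 1
  N: 1
  O: 2
  S: 1
Molecular formula: C11H22FNO2S.
  M = 11(12.011) + 22(1.008) + 18.998 + 14.007 + 2(15.999) + 32.06
    = 132.121 + 22.176 + 18.998 + 14.007 + 31.998 + 32.060 = 251.360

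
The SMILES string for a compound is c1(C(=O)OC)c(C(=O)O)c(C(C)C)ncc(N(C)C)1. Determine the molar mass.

266.30 g/mol

Atom tally by fragment:
  pyridine ring core → C:5 H:5 N:1
  (− 4 ring H displaced by substituents)
  + COOCH3 → C:2 H:3 O:2
  + COOH → C:1 H:1 O:2
  + CH(CH3)2 → C:3 H:7
  + N(CH3)2 → N:1 C:2 H:6
Element totals:
  C: 13
  H: 18
  N: 2
  O: 4
Molecular formula: C13H18N2O4.
  M = 13(12.011) + 18(1.008) + 2(14.007) + 4(15.999)
    = 156.143 + 18.144 + 28.014 + 63.996 = 266.297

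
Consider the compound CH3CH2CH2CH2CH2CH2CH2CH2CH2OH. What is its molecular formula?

Atom tally by fragment:
  CH3 → C:1 H:3
  CH2 → C:1 H:2
  CH2 → C:1 H:2
  CH2 → C:1 H:2
  CH2 → C:1 H:2
  CH2 → C:1 H:2
  CH2 → C:1 H:2
  CH2CH2OH → C:2 H:5 O:1
Element totals:
  C: 9
  H: 20
  O: 1

C9H20O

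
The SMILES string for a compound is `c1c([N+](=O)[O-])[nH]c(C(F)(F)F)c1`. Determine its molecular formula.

C5H3F3N2O2

Atom tally by fragment:
  pyrrole ring core → C:4 H:5 N:1
  (− 2 ring H displaced by substituents)
  + NO2 → N:1 O:2
  + CF3 → C:1 F:3
Element totals:
  C: 5
  H: 3
  F: 3
  N: 2
  O: 2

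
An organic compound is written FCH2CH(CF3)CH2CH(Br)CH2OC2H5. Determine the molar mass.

Atom tally by fragment:
  FCH2 → C:1 H:2 F:1
  CH(CF3) → C:2 H:1 F:3
  CH2 → C:1 H:2
  CH(Br) → C:1 H:1 Br:1
  CH2OC2H5 → C:3 H:7 O:1
Element totals:
  C: 8
  H: 13
  Br: 1
  F: 4
  O: 1
Molecular formula: C8H13BrF4O.
  M = 8(12.011) + 13(1.008) + 79.904 + 4(18.998) + 15.999
    = 96.088 + 13.104 + 79.904 + 75.992 + 15.999 = 281.087

281.09 g/mol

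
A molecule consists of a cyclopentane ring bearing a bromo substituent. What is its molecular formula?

C5H9Br

Atom tally by fragment:
  cyclopentane ring core → C:5 H:10
  (− 1 ring H displaced by substituents)
  + Br → Br:1
Element totals:
  C: 5
  H: 9
  Br: 1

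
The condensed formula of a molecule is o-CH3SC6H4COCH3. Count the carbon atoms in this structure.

Atom tally by fragment:
  benzene ring core → C:6 H:6
  (− 2 ring H displaced by substituents)
  + SCH3 → C:1 H:3 S:1
  + COCH3 → C:2 H:3 O:1
Element totals:
  C: 9
  H: 10
  O: 1
  S: 1

9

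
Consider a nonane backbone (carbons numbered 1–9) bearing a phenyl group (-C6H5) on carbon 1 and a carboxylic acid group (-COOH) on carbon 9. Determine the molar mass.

Atom tally by fragment:
  C6H5CH2 → C:7 H:7
  CH2 → C:1 H:2
  CH2 → C:1 H:2
  CH2 → C:1 H:2
  CH2 → C:1 H:2
  CH2 → C:1 H:2
  CH2 → C:1 H:2
  CH2 → C:1 H:2
  CH2COOH → C:2 H:3 O:2
Element totals:
  C: 16
  H: 24
  O: 2
Molecular formula: C16H24O2.
  M = 16(12.011) + 24(1.008) + 2(15.999)
    = 192.176 + 24.192 + 31.998 = 248.366

248.37 g/mol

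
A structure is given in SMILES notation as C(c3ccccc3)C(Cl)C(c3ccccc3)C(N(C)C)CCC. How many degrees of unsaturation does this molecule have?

Atom tally by fragment:
  C6H5CH2 → C:7 H:7
  CH(Cl) → C:1 H:1 Cl:1
  CH(C6H5) → C:7 H:6
  CH(N(CH3)2) → C:3 H:7 N:1
  CH2 → C:1 H:2
  CH2 → C:1 H:2
  CH3 → C:1 H:3
Element totals:
  C: 21
  H: 28
  Cl: 1
  N: 1
Molecular formula: C21H28ClN.
DoU = (2C + 2 + N − H − X) / 2 = (2·21 + 2 + 1 − 28 − 1) / 2 = 8.

8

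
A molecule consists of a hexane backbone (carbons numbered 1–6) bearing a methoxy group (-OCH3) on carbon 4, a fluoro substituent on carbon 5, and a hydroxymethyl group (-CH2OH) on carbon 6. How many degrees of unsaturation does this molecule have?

0

Atom tally by fragment:
  CH3 → C:1 H:3
  CH2 → C:1 H:2
  CH2 → C:1 H:2
  CH(OCH3) → C:2 H:4 O:1
  CH(F) → C:1 H:1 F:1
  CH2CH2OH → C:2 H:5 O:1
Element totals:
  C: 8
  H: 17
  F: 1
  O: 2
Molecular formula: C8H17FO2.
DoU = (2C + 2 + N − H − X) / 2 = (2·8 + 2 + 0 − 17 − 1) / 2 = 0.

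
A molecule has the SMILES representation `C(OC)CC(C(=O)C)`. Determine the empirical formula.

C3H6O

Atom tally by fragment:
  CH3OCH2 → C:2 H:5 O:1
  CH2 → C:1 H:2
  CH2COCH3 → C:3 H:5 O:1
Element totals:
  C: 6
  H: 12
  O: 2
Molecular formula: C6H12O2.
gcd of subscripts = 2; dividing each by 2:
  C: 6/2 = 3
  H: 12/2 = 6
  O: 2/2 = 1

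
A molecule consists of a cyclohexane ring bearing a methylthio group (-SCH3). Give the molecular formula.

Atom tally by fragment:
  cyclohexane ring core → C:6 H:12
  (− 1 ring H displaced by substituents)
  + SCH3 → C:1 H:3 S:1
Element totals:
  C: 7
  H: 14
  S: 1

C7H14S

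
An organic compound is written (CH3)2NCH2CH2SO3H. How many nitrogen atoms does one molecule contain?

Atom tally by fragment:
  (CH3)2NCH2 → C:3 H:8 N:1
  CH2SO3H → C:1 H:3 S:1 O:3
Element totals:
  C: 4
  H: 11
  N: 1
  O: 3
  S: 1

1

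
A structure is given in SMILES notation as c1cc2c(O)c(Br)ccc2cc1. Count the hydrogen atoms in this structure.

7

Atom tally by fragment:
  naphthalene ring system core → C:10 H:8
  (− 2 ring H displaced by substituents)
  + OH → O:1 H:1
  + Br → Br:1
Element totals:
  C: 10
  H: 7
  Br: 1
  O: 1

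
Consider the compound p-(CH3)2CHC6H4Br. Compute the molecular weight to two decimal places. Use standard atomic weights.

199.09 g/mol

Atom tally by fragment:
  benzene ring core → C:6 H:6
  (− 2 ring H displaced by substituents)
  + CH(CH3)2 → C:3 H:7
  + Br → Br:1
Element totals:
  C: 9
  H: 11
  Br: 1
Molecular formula: C9H11Br.
  M = 9(12.011) + 11(1.008) + 79.904
    = 108.099 + 11.088 + 79.904 = 199.091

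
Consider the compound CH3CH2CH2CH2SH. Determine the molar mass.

90.18 g/mol

Atom tally by fragment:
  CH3 → C:1 H:3
  CH2 → C:1 H:2
  CH2 → C:1 H:2
  CH2SH → C:1 H:3 S:1
Element totals:
  C: 4
  H: 10
  S: 1
Molecular formula: C4H10S.
  M = 4(12.011) + 10(1.008) + 32.06
    = 48.044 + 10.080 + 32.060 = 90.184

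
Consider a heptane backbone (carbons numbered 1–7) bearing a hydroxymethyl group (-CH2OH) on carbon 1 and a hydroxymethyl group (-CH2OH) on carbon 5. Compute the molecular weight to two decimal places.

160.26 g/mol

Atom tally by fragment:
  HOCH2CH2 → C:2 H:5 O:1
  CH2 → C:1 H:2
  CH2 → C:1 H:2
  CH2 → C:1 H:2
  CH(CH2OH) → C:2 H:4 O:1
  CH2 → C:1 H:2
  CH3 → C:1 H:3
Element totals:
  C: 9
  H: 20
  O: 2
Molecular formula: C9H20O2.
  M = 9(12.011) + 20(1.008) + 2(15.999)
    = 108.099 + 20.160 + 31.998 = 160.257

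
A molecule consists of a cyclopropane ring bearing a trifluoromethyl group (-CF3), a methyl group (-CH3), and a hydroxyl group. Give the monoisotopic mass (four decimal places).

140.0449

Atom tally by fragment:
  cyclopropane ring core → C:3 H:6
  (− 3 ring H displaced by substituents)
  + CF3 → C:1 F:3
  + CH3 → C:1 H:3
  + OH → O:1 H:1
Element totals:
  C: 5
  H: 7
  F: 3
  O: 1
Molecular formula: C5H7F3O.
  M = 5(12.0) + 7(1.007825) + 3(18.998403) + 15.994915
    = 60.000000 + 7.054775 + 56.995209 + 15.994915 = 140.044899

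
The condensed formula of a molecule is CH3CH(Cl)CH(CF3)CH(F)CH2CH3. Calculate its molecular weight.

Atom tally by fragment:
  CH3 → C:1 H:3
  CH(Cl) → C:1 H:1 Cl:1
  CH(CF3) → C:2 H:1 F:3
  CH(F) → C:1 H:1 F:1
  CH2 → C:1 H:2
  CH3 → C:1 H:3
Element totals:
  C: 7
  H: 11
  Cl: 1
  F: 4
Molecular formula: C7H11ClF4.
  M = 7(12.011) + 11(1.008) + 35.45 + 4(18.998)
    = 84.077 + 11.088 + 35.450 + 75.992 = 206.607

206.61 g/mol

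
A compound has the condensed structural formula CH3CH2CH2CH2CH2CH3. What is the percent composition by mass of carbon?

Atom tally by fragment:
  CH3 → C:1 H:3
  CH2 → C:1 H:2
  CH2 → C:1 H:2
  CH2 → C:1 H:2
  CH2 → C:1 H:2
  CH3 → C:1 H:3
Element totals:
  C: 6
  H: 14
Molecular formula: C6H14.
Molar mass = 86.178 g/mol.
Mass from C: 6 × 12.011 = 72.066 g/mol.
%C = 72.066 / 86.178 × 100 = 83.62%.

83.62%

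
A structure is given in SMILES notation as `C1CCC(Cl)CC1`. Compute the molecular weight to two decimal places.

Atom tally by fragment:
  cyclohexane ring core → C:6 H:12
  (− 1 ring H displaced by substituents)
  + Cl → Cl:1
Element totals:
  C: 6
  H: 11
  Cl: 1
Molecular formula: C6H11Cl.
  M = 6(12.011) + 11(1.008) + 35.45
    = 72.066 + 11.088 + 35.450 = 118.604

118.60 g/mol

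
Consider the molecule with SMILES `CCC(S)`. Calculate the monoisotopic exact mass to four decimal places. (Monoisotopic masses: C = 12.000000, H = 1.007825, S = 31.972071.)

Atom tally by fragment:
  CH3 → C:1 H:3
  CH2 → C:1 H:2
  CH2SH → C:1 H:3 S:1
Element totals:
  C: 3
  H: 8
  S: 1
Molecular formula: C3H8S.
  M = 3(12.0) + 8(1.007825) + 31.972071
    = 36.000000 + 8.062600 + 31.972071 = 76.034671

76.0347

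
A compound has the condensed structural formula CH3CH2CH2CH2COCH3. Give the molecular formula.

C6H12O

Atom tally by fragment:
  CH3 → C:1 H:3
  CH2 → C:1 H:2
  CH2 → C:1 H:2
  CH2COCH3 → C:3 H:5 O:1
Element totals:
  C: 6
  H: 12
  O: 1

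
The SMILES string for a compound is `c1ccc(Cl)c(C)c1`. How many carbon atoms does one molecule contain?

7

Atom tally by fragment:
  benzene ring core → C:6 H:6
  (− 2 ring H displaced by substituents)
  + Cl → Cl:1
  + CH3 → C:1 H:3
Element totals:
  C: 7
  H: 7
  Cl: 1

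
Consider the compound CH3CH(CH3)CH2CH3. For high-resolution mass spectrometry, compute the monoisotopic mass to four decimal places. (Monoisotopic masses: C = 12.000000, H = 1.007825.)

72.0939

Atom tally by fragment:
  CH3 → C:1 H:3
  CH(CH3) → C:2 H:4
  CH2 → C:1 H:2
  CH3 → C:1 H:3
Element totals:
  C: 5
  H: 12
Molecular formula: C5H12.
  M = 5(12.0) + 12(1.007825)
    = 60.000000 + 12.093900 = 72.093900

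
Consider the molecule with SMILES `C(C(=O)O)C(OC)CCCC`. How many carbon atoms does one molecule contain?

Atom tally by fragment:
  HOOCCH2 → C:2 H:3 O:2
  CH(OCH3) → C:2 H:4 O:1
  CH2 → C:1 H:2
  CH2 → C:1 H:2
  CH2 → C:1 H:2
  CH3 → C:1 H:3
Element totals:
  C: 8
  H: 16
  O: 3

8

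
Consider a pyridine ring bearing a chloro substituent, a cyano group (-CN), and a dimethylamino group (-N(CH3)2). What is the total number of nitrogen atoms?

3

Atom tally by fragment:
  pyridine ring core → C:5 H:5 N:1
  (− 3 ring H displaced by substituents)
  + Cl → Cl:1
  + CN → C:1 N:1
  + N(CH3)2 → N:1 C:2 H:6
Element totals:
  C: 8
  H: 8
  Cl: 1
  N: 3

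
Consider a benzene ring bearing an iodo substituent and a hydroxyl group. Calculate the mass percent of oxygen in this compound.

Atom tally by fragment:
  benzene ring core → C:6 H:6
  (− 2 ring H displaced by substituents)
  + I → I:1
  + OH → O:1 H:1
Element totals:
  C: 6
  H: 5
  I: 1
  O: 1
Molecular formula: C6H5IO.
Molar mass = 220.009 g/mol.
Mass from O: 1 × 15.999 = 15.999 g/mol.
%O = 15.999 / 220.009 × 100 = 7.27%.

7.27%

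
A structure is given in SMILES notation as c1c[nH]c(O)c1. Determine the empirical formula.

Atom tally by fragment:
  pyrrole ring core → C:4 H:5 N:1
  (− 1 ring H displaced by substituents)
  + OH → O:1 H:1
Element totals:
  C: 4
  H: 5
  N: 1
  O: 1
Molecular formula: C4H5NO.
gcd of subscripts (4, 5, 1, 1) = 1, so the empirical formula equals the molecular formula.

C4H5NO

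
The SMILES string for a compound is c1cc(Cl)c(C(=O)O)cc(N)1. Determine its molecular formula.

C7H6ClNO2

Atom tally by fragment:
  benzene ring core → C:6 H:6
  (− 3 ring H displaced by substituents)
  + Cl → Cl:1
  + COOH → C:1 H:1 O:2
  + NH2 → N:1 H:2
Element totals:
  C: 7
  H: 6
  Cl: 1
  N: 1
  O: 2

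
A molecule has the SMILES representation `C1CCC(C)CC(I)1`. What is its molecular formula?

C7H13I

Atom tally by fragment:
  cyclohexane ring core → C:6 H:12
  (− 2 ring H displaced by substituents)
  + CH3 → C:1 H:3
  + I → I:1
Element totals:
  C: 7
  H: 13
  I: 1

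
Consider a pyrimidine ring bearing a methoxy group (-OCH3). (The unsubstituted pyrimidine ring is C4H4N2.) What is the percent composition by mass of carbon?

Atom tally by fragment:
  pyrimidine ring core → C:4 H:4 N:2
  (− 1 ring H displaced by substituents)
  + OCH3 → C:1 H:3 O:1
Element totals:
  C: 5
  H: 6
  N: 2
  O: 1
Molecular formula: C5H6N2O.
Molar mass = 110.116 g/mol.
Mass from C: 5 × 12.011 = 60.055 g/mol.
%C = 60.055 / 110.116 × 100 = 54.54%.

54.54%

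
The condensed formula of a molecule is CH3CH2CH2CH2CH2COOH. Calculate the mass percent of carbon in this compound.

Atom tally by fragment:
  CH3 → C:1 H:3
  CH2 → C:1 H:2
  CH2 → C:1 H:2
  CH2 → C:1 H:2
  CH2COOH → C:2 H:3 O:2
Element totals:
  C: 6
  H: 12
  O: 2
Molecular formula: C6H12O2.
Molar mass = 116.160 g/mol.
Mass from C: 6 × 12.011 = 72.066 g/mol.
%C = 72.066 / 116.160 × 100 = 62.04%.

62.04%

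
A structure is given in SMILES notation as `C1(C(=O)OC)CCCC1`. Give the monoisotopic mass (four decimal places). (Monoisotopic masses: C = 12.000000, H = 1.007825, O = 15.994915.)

128.0837

Atom tally by fragment:
  cyclopentane ring core → C:5 H:10
  (− 1 ring H displaced by substituents)
  + COOCH3 → C:2 H:3 O:2
Element totals:
  C: 7
  H: 12
  O: 2
Molecular formula: C7H12O2.
  M = 7(12.0) + 12(1.007825) + 2(15.994915)
    = 84.000000 + 12.093900 + 31.989830 = 128.083730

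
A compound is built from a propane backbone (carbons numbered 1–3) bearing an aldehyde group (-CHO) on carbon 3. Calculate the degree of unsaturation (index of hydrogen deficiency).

1

Atom tally by fragment:
  CH3 → C:1 H:3
  CH2 → C:1 H:2
  CH2CHO → C:2 H:3 O:1
Element totals:
  C: 4
  H: 8
  O: 1
Molecular formula: C4H8O.
DoU = (2C + 2 + N − H − X) / 2 = (2·4 + 2 + 0 − 8 − 0) / 2 = 1.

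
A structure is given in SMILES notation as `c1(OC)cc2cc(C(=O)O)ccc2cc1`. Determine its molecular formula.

Atom tally by fragment:
  naphthalene ring system core → C:10 H:8
  (− 2 ring H displaced by substituents)
  + OCH3 → C:1 H:3 O:1
  + COOH → C:1 H:1 O:2
Element totals:
  C: 12
  H: 10
  O: 3

C12H10O3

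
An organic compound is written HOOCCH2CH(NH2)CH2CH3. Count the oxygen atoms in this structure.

2

Element totals:
  C: 5
  H: 11
  N: 1
  O: 2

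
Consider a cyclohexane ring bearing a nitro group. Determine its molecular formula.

C6H11NO2

Atom tally by fragment:
  cyclohexane ring core → C:6 H:12
  (− 1 ring H displaced by substituents)
  + NO2 → N:1 O:2
Element totals:
  C: 6
  H: 11
  N: 1
  O: 2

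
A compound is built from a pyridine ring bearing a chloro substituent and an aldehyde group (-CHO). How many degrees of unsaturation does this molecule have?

Atom tally by fragment:
  pyridine ring core → C:5 H:5 N:1
  (− 2 ring H displaced by substituents)
  + Cl → Cl:1
  + CHO → C:1 H:1 O:1
Element totals:
  C: 6
  H: 4
  Cl: 1
  N: 1
  O: 1
Molecular formula: C6H4ClNO.
DoU = (2C + 2 + N − H − X) / 2 = (2·6 + 2 + 1 − 4 − 1) / 2 = 5.

5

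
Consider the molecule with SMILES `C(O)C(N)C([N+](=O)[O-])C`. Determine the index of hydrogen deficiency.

1

Atom tally by fragment:
  HOCH2 → C:1 H:3 O:1
  CH(NH2) → C:1 H:3 N:1
  CH(NO2) → C:1 H:1 N:1 O:2
  CH3 → C:1 H:3
Element totals:
  C: 4
  H: 10
  N: 2
  O: 3
Molecular formula: C4H10N2O3.
DoU = (2C + 2 + N − H − X) / 2 = (2·4 + 2 + 2 − 10 − 0) / 2 = 1.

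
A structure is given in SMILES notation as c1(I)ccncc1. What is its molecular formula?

Atom tally by fragment:
  pyridine ring core → C:5 H:5 N:1
  (− 1 ring H displaced by substituents)
  + I → I:1
Element totals:
  C: 5
  H: 4
  I: 1
  N: 1

C5H4IN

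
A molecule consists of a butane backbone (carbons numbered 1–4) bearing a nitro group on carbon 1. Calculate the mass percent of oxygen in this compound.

Atom tally by fragment:
  O2NCH2 → C:1 H:2 N:1 O:2
  CH2 → C:1 H:2
  CH2 → C:1 H:2
  CH3 → C:1 H:3
Element totals:
  C: 4
  H: 9
  N: 1
  O: 2
Molecular formula: C4H9NO2.
Molar mass = 103.121 g/mol.
Mass from O: 2 × 15.999 = 31.998 g/mol.
%O = 31.998 / 103.121 × 100 = 31.03%.

31.03%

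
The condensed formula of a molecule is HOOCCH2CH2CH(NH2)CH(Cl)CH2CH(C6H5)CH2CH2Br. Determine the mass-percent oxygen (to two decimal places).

Atom tally by fragment:
  HOOCCH2 → C:2 H:3 O:2
  CH2 → C:1 H:2
  CH(NH2) → C:1 H:3 N:1
  CH(Cl) → C:1 H:1 Cl:1
  CH2 → C:1 H:2
  CH(C6H5) → C:7 H:6
  CH2 → C:1 H:2
  CH2Br → C:1 H:2 Br:1
Element totals:
  C: 15
  H: 21
  Br: 1
  Cl: 1
  N: 1
  O: 2
Molecular formula: C15H21BrClNO2.
Molar mass = 362.692 g/mol.
Mass from O: 2 × 15.999 = 31.998 g/mol.
%O = 31.998 / 362.692 × 100 = 8.82%.

8.82%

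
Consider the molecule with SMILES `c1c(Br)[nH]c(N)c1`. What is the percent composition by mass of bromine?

49.63%

Atom tally by fragment:
  pyrrole ring core → C:4 H:5 N:1
  (− 2 ring H displaced by substituents)
  + Br → Br:1
  + NH2 → N:1 H:2
Element totals:
  C: 4
  H: 5
  Br: 1
  N: 2
Molecular formula: C4H5BrN2.
Molar mass = 161.002 g/mol.
Mass from Br: 1 × 79.904 = 79.904 g/mol.
%Br = 79.904 / 161.002 × 100 = 49.63%.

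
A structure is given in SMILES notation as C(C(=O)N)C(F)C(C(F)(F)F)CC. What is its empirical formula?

Atom tally by fragment:
  H2NOCCH2 → C:2 H:4 O:1 N:1
  CH(F) → C:1 H:1 F:1
  CH(CF3) → C:2 H:1 F:3
  CH2 → C:1 H:2
  CH3 → C:1 H:3
Element totals:
  C: 7
  H: 11
  F: 4
  N: 1
  O: 1
Molecular formula: C7H11F4NO.
gcd of subscripts (7, 4, 11, 1, 1) = 1, so the empirical formula equals the molecular formula.

C7H11F4NO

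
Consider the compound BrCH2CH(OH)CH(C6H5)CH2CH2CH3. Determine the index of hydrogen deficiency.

Atom tally by fragment:
  BrCH2 → C:1 H:2 Br:1
  CH(OH) → C:1 H:2 O:1
  CH(C6H5) → C:7 H:6
  CH2 → C:1 H:2
  CH2 → C:1 H:2
  CH3 → C:1 H:3
Element totals:
  C: 12
  H: 17
  Br: 1
  O: 1
Molecular formula: C12H17BrO.
DoU = (2C + 2 + N − H − X) / 2 = (2·12 + 2 + 0 − 17 − 1) / 2 = 4.

4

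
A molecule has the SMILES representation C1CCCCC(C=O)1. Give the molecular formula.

C7H12O

Atom tally by fragment:
  cyclohexane ring core → C:6 H:12
  (− 1 ring H displaced by substituents)
  + CHO → C:1 H:1 O:1
Element totals:
  C: 7
  H: 12
  O: 1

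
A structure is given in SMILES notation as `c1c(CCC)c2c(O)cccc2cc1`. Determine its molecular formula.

C13H14O

Atom tally by fragment:
  naphthalene ring system core → C:10 H:8
  (− 2 ring H displaced by substituents)
  + CH2CH2CH3 → C:3 H:7
  + OH → O:1 H:1
Element totals:
  C: 13
  H: 14
  O: 1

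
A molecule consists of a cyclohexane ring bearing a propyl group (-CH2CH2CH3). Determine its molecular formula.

Atom tally by fragment:
  cyclohexane ring core → C:6 H:12
  (− 1 ring H displaced by substituents)
  + CH2CH2CH3 → C:3 H:7
Element totals:
  C: 9
  H: 18

C9H18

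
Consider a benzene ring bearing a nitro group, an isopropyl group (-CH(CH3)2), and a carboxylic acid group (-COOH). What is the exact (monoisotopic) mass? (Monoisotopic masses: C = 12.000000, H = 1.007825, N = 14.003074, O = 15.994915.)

209.0688

Atom tally by fragment:
  benzene ring core → C:6 H:6
  (− 3 ring H displaced by substituents)
  + NO2 → N:1 O:2
  + CH(CH3)2 → C:3 H:7
  + COOH → C:1 H:1 O:2
Element totals:
  C: 10
  H: 11
  N: 1
  O: 4
Molecular formula: C10H11NO4.
  M = 10(12.0) + 11(1.007825) + 14.003074 + 4(15.994915)
    = 120.000000 + 11.086075 + 14.003074 + 63.979660 = 209.068809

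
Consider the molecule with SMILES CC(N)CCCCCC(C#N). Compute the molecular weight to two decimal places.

154.26 g/mol

Atom tally by fragment:
  CH3 → C:1 H:3
  CH(NH2) → C:1 H:3 N:1
  CH2 → C:1 H:2
  CH2 → C:1 H:2
  CH2 → C:1 H:2
  CH2 → C:1 H:2
  CH2 → C:1 H:2
  CH2CN → C:2 H:2 N:1
Element totals:
  C: 9
  H: 18
  N: 2
Molecular formula: C9H18N2.
  M = 9(12.011) + 18(1.008) + 2(14.007)
    = 108.099 + 18.144 + 28.014 = 154.257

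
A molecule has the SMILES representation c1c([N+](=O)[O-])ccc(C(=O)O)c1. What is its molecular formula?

Atom tally by fragment:
  benzene ring core → C:6 H:6
  (− 2 ring H displaced by substituents)
  + NO2 → N:1 O:2
  + COOH → C:1 H:1 O:2
Element totals:
  C: 7
  H: 5
  N: 1
  O: 4

C7H5NO4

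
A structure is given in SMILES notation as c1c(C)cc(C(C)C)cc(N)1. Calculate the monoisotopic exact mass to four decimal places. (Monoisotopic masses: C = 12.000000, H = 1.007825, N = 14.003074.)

Atom tally by fragment:
  benzene ring core → C:6 H:6
  (− 3 ring H displaced by substituents)
  + CH3 → C:1 H:3
  + CH(CH3)2 → C:3 H:7
  + NH2 → N:1 H:2
Element totals:
  C: 10
  H: 15
  N: 1
Molecular formula: C10H15N.
  M = 10(12.0) + 15(1.007825) + 14.003074
    = 120.000000 + 15.117375 + 14.003074 = 149.120449

149.1204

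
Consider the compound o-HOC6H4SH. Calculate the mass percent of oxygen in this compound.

Atom tally by fragment:
  benzene ring core → C:6 H:6
  (− 2 ring H displaced by substituents)
  + OH → O:1 H:1
  + SH → S:1 H:1
Element totals:
  C: 6
  H: 6
  O: 1
  S: 1
Molecular formula: C6H6OS.
Molar mass = 126.173 g/mol.
Mass from O: 1 × 15.999 = 15.999 g/mol.
%O = 15.999 / 126.173 × 100 = 12.68%.

12.68%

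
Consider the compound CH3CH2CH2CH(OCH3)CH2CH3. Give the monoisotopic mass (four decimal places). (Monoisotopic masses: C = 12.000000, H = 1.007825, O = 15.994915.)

116.1201

Atom tally by fragment:
  CH3 → C:1 H:3
  CH2 → C:1 H:2
  CH2 → C:1 H:2
  CH(OCH3) → C:2 H:4 O:1
  CH2 → C:1 H:2
  CH3 → C:1 H:3
Element totals:
  C: 7
  H: 16
  O: 1
Molecular formula: C7H16O.
  M = 7(12.0) + 16(1.007825) + 15.994915
    = 84.000000 + 16.125200 + 15.994915 = 116.120115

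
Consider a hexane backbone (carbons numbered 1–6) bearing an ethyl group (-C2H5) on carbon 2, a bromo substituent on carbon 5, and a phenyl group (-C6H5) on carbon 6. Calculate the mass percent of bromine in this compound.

Atom tally by fragment:
  CH3 → C:1 H:3
  CH(C2H5) → C:3 H:6
  CH2 → C:1 H:2
  CH2 → C:1 H:2
  CH(Br) → C:1 H:1 Br:1
  CH2C6H5 → C:7 H:7
Element totals:
  C: 14
  H: 21
  Br: 1
Molecular formula: C14H21Br.
Molar mass = 269.226 g/mol.
Mass from Br: 1 × 79.904 = 79.904 g/mol.
%Br = 79.904 / 269.226 × 100 = 29.68%.

29.68%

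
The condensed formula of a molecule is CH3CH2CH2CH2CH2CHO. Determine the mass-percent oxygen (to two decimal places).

15.97%

Atom tally by fragment:
  CH3 → C:1 H:3
  CH2 → C:1 H:2
  CH2 → C:1 H:2
  CH2 → C:1 H:2
  CH2CHO → C:2 H:3 O:1
Element totals:
  C: 6
  H: 12
  O: 1
Molecular formula: C6H12O.
Molar mass = 100.161 g/mol.
Mass from O: 1 × 15.999 = 15.999 g/mol.
%O = 15.999 / 100.161 × 100 = 15.97%.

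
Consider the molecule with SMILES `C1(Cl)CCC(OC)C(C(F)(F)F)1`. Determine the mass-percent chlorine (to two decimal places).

17.50%

Atom tally by fragment:
  cyclopentane ring core → C:5 H:10
  (− 3 ring H displaced by substituents)
  + Cl → Cl:1
  + OCH3 → C:1 H:3 O:1
  + CF3 → C:1 F:3
Element totals:
  C: 7
  H: 10
  Cl: 1
  F: 3
  O: 1
Molecular formula: C7H10ClF3O.
Molar mass = 202.600 g/mol.
Mass from Cl: 1 × 35.45 = 35.450 g/mol.
%Cl = 35.450 / 202.600 × 100 = 17.50%.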